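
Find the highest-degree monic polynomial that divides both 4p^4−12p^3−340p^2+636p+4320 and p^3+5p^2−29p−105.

p^2−2p−15

Repeated division with remainder:
  4p^4−12p^3−340p^2+636p+4320 = (4p−32)(p^3+5p^2−29p−105) + (−64p^2+128p+960)
  p^3+5p^2−29p−105 = (−(1/64)p−7/64)(−64p^2+128p+960) + (0)
Last nonzero remainder: −64p^2+128p+960. Dividing through by −64 gives the monic gcd p^2−2p−15.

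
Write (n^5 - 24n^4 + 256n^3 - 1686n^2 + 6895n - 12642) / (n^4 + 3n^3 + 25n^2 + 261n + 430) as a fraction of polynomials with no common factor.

(n^3 - 20n^2 + 133n - 294)/(n^2 + 7n + 10)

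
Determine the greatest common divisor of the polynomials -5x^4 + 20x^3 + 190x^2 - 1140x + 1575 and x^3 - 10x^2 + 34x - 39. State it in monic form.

x - 3

Apply the Euclidean algorithm:
  -5x^4 + 20x^3 + 190x^2 - 1140x + 1575 = (-5x - 30)(x^3 - 10x^2 + 34x - 39) + (60x^2 - 315x + 405)
  x^3 - 10x^2 + 34x - 39 = ((1/60)x - 19/240)(60x^2 - 315x + 405) + ((37/16)x - 111/16)
  60x^2 - 315x + 405 = ((960/37)x - 2160/37)((37/16)x - 111/16) + (0)
Last nonzero remainder: (37/16)x - 111/16. Dividing through by 37/16 gives the monic gcd x - 3.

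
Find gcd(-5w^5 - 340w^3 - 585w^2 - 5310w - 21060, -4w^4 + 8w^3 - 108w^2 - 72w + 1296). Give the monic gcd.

w^3 + w^2 + 30w + 108

By polynomial division,
  -5w^5 - 340w^3 - 585w^2 - 5310w - 21060 = ((5/4)w + 5/2)(-4w^4 + 8w^3 - 108w^2 - 72w + 1296) + (-225w^3 - 225w^2 - 6750w - 24300)
  -4w^4 + 8w^3 - 108w^2 - 72w + 1296 = ((4/225)w - 4/75)(-225w^3 - 225w^2 - 6750w - 24300) + (0)
Last nonzero remainder: -225w^3 - 225w^2 - 6750w - 24300. Dividing through by -225 gives the monic gcd w^3 + w^2 + 30w + 108.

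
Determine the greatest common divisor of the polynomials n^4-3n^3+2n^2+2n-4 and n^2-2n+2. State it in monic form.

n^2-2n+2

Apply the Euclidean algorithm:
  n^4-3n^3+2n^2+2n-4 = (n^2-n-2)(n^2-2n+2) + (0)
The last nonzero remainder n^2-2n+2 is already monic.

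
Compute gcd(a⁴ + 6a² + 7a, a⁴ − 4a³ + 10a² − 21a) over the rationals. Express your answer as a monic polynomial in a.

By polynomial division,
  a⁴ + 6a² + 7a = (a⁴ − 4a³ + 10a² − 21a) + (4a³ − 4a² + 28a)
  a⁴ − 4a³ + 10a² − 21a = ((1/4)a − 3/4)(4a³ − 4a² + 28a) + (0)
Last nonzero remainder: 4a³ − 4a² + 28a. Dividing through by 4 gives the monic gcd a³ − a² + 7a.

a³ − a² + 7a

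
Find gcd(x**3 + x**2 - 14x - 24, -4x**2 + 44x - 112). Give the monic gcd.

x - 4

By polynomial division,
  x**3 + x**2 - 14x - 24 = (-(1/4)x - 3)(-4x**2 + 44x - 112) + (90x - 360)
  -4x**2 + 44x - 112 = (-(2/45)x + 14/45)(90x - 360) + (0)
Last nonzero remainder: 90x - 360. Dividing through by 90 gives the monic gcd x - 4.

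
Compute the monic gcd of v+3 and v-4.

1

Euclidean algorithm in ℚ[v]:
  v+3 = (v-4) + (7)
  v-4 = ((1/7)v-4/7)(7) + (0)
The last nonzero remainder is the constant 7, so the polynomials are coprime and gcd = 1.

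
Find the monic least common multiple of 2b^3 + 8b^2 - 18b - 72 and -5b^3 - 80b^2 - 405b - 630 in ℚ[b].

b^5 + 17b^4 + 85b^3 + 15b^2 - 846b - 1512

Apply the Euclidean algorithm:
  2b^3 + 8b^2 - 18b - 72 = (-2/5)(-5b^3 - 80b^2 - 405b - 630) + (-24b^2 - 180b - 324)
  -5b^3 - 80b^2 - 405b - 630 = ((5/24)b + 85/48)(-24b^2 - 180b - 324) + (-(75/4)b - 225/4)
  -24b^2 - 180b - 324 = ((32/25)b + 144/25)(-(75/4)b - 225/4) + (0)
Last nonzero remainder: -(75/4)b - 225/4. Dividing through by -75/4 gives the monic gcd b + 3.
Then lcm(f, g) = f·g / gcd(f, g); expanding and making the result monic gives the answer.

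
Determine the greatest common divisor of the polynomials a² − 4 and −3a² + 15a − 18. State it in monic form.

Apply the Euclidean algorithm:
  a² − 4 = (−1/3)(−3a² + 15a − 18) + (5a − 10)
  −3a² + 15a − 18 = (−(3/5)a + 9/5)(5a − 10) + (0)
Last nonzero remainder: 5a − 10. Dividing through by 5 gives the monic gcd a − 2.

a − 2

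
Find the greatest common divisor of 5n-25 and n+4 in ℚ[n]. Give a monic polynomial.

1

Euclidean algorithm in ℚ[n]:
  5n-25 = (5)(n+4) + (-45)
  n+4 = (-(1/45)n-4/45)(-45) + (0)
The last nonzero remainder is the constant -45, so the polynomials are coprime and gcd = 1.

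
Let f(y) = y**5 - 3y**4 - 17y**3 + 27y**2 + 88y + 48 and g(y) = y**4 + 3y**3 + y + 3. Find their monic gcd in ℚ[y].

y**2 + 4y + 3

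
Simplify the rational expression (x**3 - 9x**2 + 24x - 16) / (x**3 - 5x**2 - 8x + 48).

Apply the Euclidean algorithm:
  x**3 - 9x**2 + 24x - 16 = (x**3 - 5x**2 - 8x + 48) + (-4x**2 + 32x - 64)
  x**3 - 5x**2 - 8x + 48 = (-(1/4)x - 3/4)(-4x**2 + 32x - 64) + (0)
Last nonzero remainder: -4x**2 + 32x - 64. Dividing through by -4 gives the monic gcd x**2 - 8x + 16.
Cancel x**2 - 8x + 16 from numerator and denominator to get the reduced form.

(x - 1)/(x + 3)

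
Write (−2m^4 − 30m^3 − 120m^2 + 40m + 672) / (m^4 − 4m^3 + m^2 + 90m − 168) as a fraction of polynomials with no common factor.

(−2m^2 − 26m − 84)/(m^2 − 6m + 21)

By polynomial division,
  −2m^4 − 30m^3 − 120m^2 + 40m + 672 = (−2)(m^4 − 4m^3 + m^2 + 90m − 168) + (−38m^3 − 118m^2 + 220m + 336)
  m^4 − 4m^3 + m^2 + 90m − 168 = (−(1/38)m + 135/722)(−38m^3 − 118m^2 + 220m + 336) + ((10416/361)m^2 + (20832/361)m − 83328/361)
  −38m^3 − 118m^2 + 220m + 336 = (−(6859/5208)m − 361/248)((10416/361)m^2 + (20832/361)m − 83328/361) + (0)
Last nonzero remainder: (10416/361)m^2 + (20832/361)m − 83328/361. Dividing through by 10416/361 gives the monic gcd m^2 + 2m − 8.
Cancel m^2 + 2m − 8 from numerator and denominator to get the reduced form.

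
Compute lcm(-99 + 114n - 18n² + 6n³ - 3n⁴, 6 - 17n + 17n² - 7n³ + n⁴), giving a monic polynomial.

By polynomial division,
  -3n⁴ + 6n³ - 18n² + 114n - 99 = (-3)(n⁴ - 7n³ + 17n² - 17n + 6) + (-15n³ + 33n² + 63n - 81)
  n⁴ - 7n³ + 17n² - 17n + 6 = (-(1/15)n + 8/25)(-15n³ + 33n² + 63n - 81) + ((266/25)n² - (1064/25)n + 798/25)
  -15n³ + 33n² + 63n - 81 = (-(375/266)n - 675/266)((266/25)n² - (1064/25)n + 798/25) + (0)
Last nonzero remainder: (266/25)n² - (1064/25)n + 798/25. Dividing through by 266/25 gives the monic gcd n² - 4n + 3.
Then lcm(f, g) = f·g / gcd(f, g); expanding and making the result monic gives the answer.

66 - 175n + 159n² - 60n³ + 14n⁴ - 5n⁵ + n⁶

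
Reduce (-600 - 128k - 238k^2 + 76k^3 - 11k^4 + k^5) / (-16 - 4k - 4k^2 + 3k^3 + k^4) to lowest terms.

(-300 + 86k - 12k^2 + k^3)/(-8 + 2k + k^2)

Apply the Euclidean algorithm:
  k^5 - 11k^4 + 76k^3 - 238k^2 - 128k - 600 = (k - 14)(k^4 + 3k^3 - 4k^2 - 4k - 16) + (122k^3 - 290k^2 - 168k - 824)
  k^4 + 3k^3 - 4k^2 - 4k - 16 = ((1/122)k + 164/3721)(122k^3 - 290k^2 - 168k - 824) + ((37800/3721)k^2 + (37800/3721)k + 75600/3721)
  122k^3 - 290k^2 - 168k - 824 = ((226981/18900)k - 383263/9450)((37800/3721)k^2 + (37800/3721)k + 75600/3721) + (0)
Last nonzero remainder: (37800/3721)k^2 + (37800/3721)k + 75600/3721. Dividing through by 37800/3721 gives the monic gcd k^2 + k + 2.
Cancel k^2 + k + 2 from numerator and denominator to get the reduced form.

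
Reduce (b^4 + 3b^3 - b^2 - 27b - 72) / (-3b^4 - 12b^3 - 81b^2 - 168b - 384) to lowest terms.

Apply the Euclidean algorithm:
  b^4 + 3b^3 - b^2 - 27b - 72 = (-1/3)(-3b^4 - 12b^3 - 81b^2 - 168b - 384) + (-b^3 - 28b^2 - 83b - 200)
  -3b^4 - 12b^3 - 81b^2 - 168b - 384 = (3b - 72)(-b^3 - 28b^2 - 83b - 200) + (-1848b^2 - 5544b - 14784)
  -b^3 - 28b^2 - 83b - 200 = ((1/1848)b + 25/1848)(-1848b^2 - 5544b - 14784) + (0)
Last nonzero remainder: -1848b^2 - 5544b - 14784. Dividing through by -1848 gives the monic gcd b^2 + 3b + 8.
Cancel b^2 + 3b + 8 from numerator and denominator to get the reduced form.

(-b^2 + 9)/(3b^2 + 3b + 48)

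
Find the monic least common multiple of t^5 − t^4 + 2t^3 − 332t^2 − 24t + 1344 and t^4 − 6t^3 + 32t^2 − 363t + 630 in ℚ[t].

Euclidean algorithm in ℚ[t]:
  t^5 − t^4 + 2t^3 − 332t^2 − 24t + 1344 = (t + 5)(t^4 − 6t^3 + 32t^2 − 363t + 630) + (−129t^2 + 1161t − 1806)
  t^4 − 6t^3 + 32t^2 − 363t + 630 = (−(1/129)t^2 − (1/43)t − 15/43)(−129t^2 + 1161t − 1806) + (0)
Last nonzero remainder: −129t^2 + 1161t − 1806. Dividing through by −129 gives the monic gcd t^2 − 9t + 14.
Then lcm(f, g) = f·g / gcd(f, g); expanding and making the result monic gives the answer.

t^7 + 2t^6 + 44t^5 − 371t^4 − 930t^3 − 13668t^2 + 2952t + 60480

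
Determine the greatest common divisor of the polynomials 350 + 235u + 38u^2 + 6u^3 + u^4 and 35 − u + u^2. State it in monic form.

Apply the Euclidean algorithm:
  u^4 + 6u^3 + 38u^2 + 235u + 350 = (u^2 + 7u + 10)(u^2 − u + 35) + (0)
The last nonzero remainder u^2 − u + 35 is already monic.

35 − u + u^2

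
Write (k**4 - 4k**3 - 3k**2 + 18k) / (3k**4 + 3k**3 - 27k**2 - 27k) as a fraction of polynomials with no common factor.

By polynomial division,
  k**4 - 4k**3 - 3k**2 + 18k = (1/3)(3k**4 + 3k**3 - 27k**2 - 27k) + (-5k**3 + 6k**2 + 27k)
  3k**4 + 3k**3 - 27k**2 - 27k = (-(3/5)k - 33/25)(-5k**3 + 6k**2 + 27k) + (-(72/25)k**2 + (216/25)k)
  -5k**3 + 6k**2 + 27k = ((125/72)k + 25/8)(-(72/25)k**2 + (216/25)k) + (0)
Last nonzero remainder: -(72/25)k**2 + (216/25)k. Dividing through by -72/25 gives the monic gcd k**2 - 3k.
Cancel k**2 - 3k from numerator and denominator to get the reduced form.

(k**2 - k - 6)/(3k**2 + 12k + 9)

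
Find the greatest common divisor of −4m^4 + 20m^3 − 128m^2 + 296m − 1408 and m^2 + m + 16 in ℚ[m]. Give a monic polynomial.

Repeated division with remainder:
  −4m^4 + 20m^3 − 128m^2 + 296m − 1408 = (−4m^2 + 24m − 88)(m^2 + m + 16) + (0)
The last nonzero remainder m^2 + m + 16 is already monic.

m^2 + m + 16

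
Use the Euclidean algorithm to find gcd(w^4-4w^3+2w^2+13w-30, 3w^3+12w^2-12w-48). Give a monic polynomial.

w+2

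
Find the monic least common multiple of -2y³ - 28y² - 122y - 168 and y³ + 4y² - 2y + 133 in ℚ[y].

By polynomial division,
  -2y³ - 28y² - 122y - 168 = (-2)(y³ + 4y² - 2y + 133) + (-20y² - 126y + 98)
  y³ + 4y² - 2y + 133 = (-(1/20)y + 23/200)(-20y² - 126y + 98) + ((1739/100)y + 12173/100)
  -20y² - 126y + 98 = (-(2000/1739)y + 1400/1739)((1739/100)y + 12173/100) + (0)
Last nonzero remainder: (1739/100)y + 12173/100. Dividing through by 1739/100 gives the monic gcd y + 7.
Then lcm(f, g) = f·g / gcd(f, g); expanding and making the result monic gives the answer.

y⁵ + 11y⁴ + 38y³ + 167y² + 907y + 1596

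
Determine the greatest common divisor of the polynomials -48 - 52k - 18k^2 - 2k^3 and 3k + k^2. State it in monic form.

Apply the Euclidean algorithm:
  -2k^3 - 18k^2 - 52k - 48 = (-2k - 12)(k^2 + 3k) + (-16k - 48)
  k^2 + 3k = (-(1/16)k)(-16k - 48) + (0)
Last nonzero remainder: -16k - 48. Dividing through by -16 gives the monic gcd k + 3.

3 + k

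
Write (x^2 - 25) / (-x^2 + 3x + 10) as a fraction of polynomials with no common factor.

(-x - 5)/(x + 2)

Repeated division with remainder:
  x^2 - 25 = (-1)(-x^2 + 3x + 10) + (3x - 15)
  -x^2 + 3x + 10 = (-(1/3)x - 2/3)(3x - 15) + (0)
Last nonzero remainder: 3x - 15. Dividing through by 3 gives the monic gcd x - 5.
Cancel x - 5 from numerator and denominator to get the reduced form.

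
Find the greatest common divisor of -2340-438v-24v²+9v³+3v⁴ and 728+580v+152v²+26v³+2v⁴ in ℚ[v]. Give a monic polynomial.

By polynomial division,
  3v⁴+9v³-24v²-438v-2340 = (3/2)(2v⁴+26v³+152v²+580v+728) + (-30v³-252v²-1308v-3432)
  2v⁴+26v³+152v²+580v+728 = (-(1/15)v-23/75)(-30v³-252v²-1308v-3432) + (-(312/25)v²-(1248/25)v-8112/25)
  -30v³-252v²-1308v-3432 = ((125/52)v+275/26)(-(312/25)v²-(1248/25)v-8112/25) + (0)
Last nonzero remainder: -(312/25)v²-(1248/25)v-8112/25. Dividing through by -312/25 gives the monic gcd v²+4v+26.

26+4v+v²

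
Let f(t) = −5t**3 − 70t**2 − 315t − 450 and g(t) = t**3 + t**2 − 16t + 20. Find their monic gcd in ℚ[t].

t + 5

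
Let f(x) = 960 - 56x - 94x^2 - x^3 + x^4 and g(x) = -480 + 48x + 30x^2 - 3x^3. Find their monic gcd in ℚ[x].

Repeated division with remainder:
  x^4 - x^3 - 94x^2 - 56x + 960 = (-(1/3)x - 3)(-3x^3 + 30x^2 + 48x - 480) + (12x^2 - 72x - 480)
  -3x^3 + 30x^2 + 48x - 480 = (-(1/4)x + 1)(12x^2 - 72x - 480) + (0)
Last nonzero remainder: 12x^2 - 72x - 480. Dividing through by 12 gives the monic gcd x^2 - 6x - 40.

-40 - 6x + x^2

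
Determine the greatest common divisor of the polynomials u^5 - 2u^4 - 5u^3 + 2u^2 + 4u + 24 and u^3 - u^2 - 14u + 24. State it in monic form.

u^2 - 5u + 6

Repeated division with remainder:
  u^5 - 2u^4 - 5u^3 + 2u^2 + 4u + 24 = (u^2 - u + 8)(u^3 - u^2 - 14u + 24) + (-28u^2 + 140u - 168)
  u^3 - u^2 - 14u + 24 = (-(1/28)u - 1/7)(-28u^2 + 140u - 168) + (0)
Last nonzero remainder: -28u^2 + 140u - 168. Dividing through by -28 gives the monic gcd u^2 - 5u + 6.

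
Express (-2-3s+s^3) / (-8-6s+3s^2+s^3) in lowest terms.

(1+s)/(4+s)

Euclidean algorithm in ℚ[s]:
  s^3-3s-2 = (s^3+3s^2-6s-8) + (-3s^2+3s+6)
  s^3+3s^2-6s-8 = (-(1/3)s-4/3)(-3s^2+3s+6) + (0)
Last nonzero remainder: -3s^2+3s+6. Dividing through by -3 gives the monic gcd s^2-s-2.
Cancel s^2-s-2 from numerator and denominator to get the reduced form.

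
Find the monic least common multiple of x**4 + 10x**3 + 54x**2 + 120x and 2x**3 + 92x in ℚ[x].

By polynomial division,
  x**4 + 10x**3 + 54x**2 + 120x = ((1/2)x + 5)(2x**3 + 92x) + (8x**2 − 340x)
  2x**3 + 92x = ((1/4)x + 85/8)(8x**2 − 340x) + ((7409/2)x)
  8x**2 − 340x = ((16/7409)x − 680/7409)((7409/2)x) + (0)
Last nonzero remainder: (7409/2)x. Dividing through by 7409/2 gives the monic gcd x.
Then lcm(f, g) = f·g / gcd(f, g); expanding and making the result monic gives the answer.

x**6 + 10x**5 + 100x**4 + 580x**3 + 2484x**2 + 5520x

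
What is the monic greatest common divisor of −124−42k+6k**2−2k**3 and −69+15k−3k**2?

1

By polynomial division,
  −2k**3+6k**2−42k−124 = ((2/3)k+4/3)(−3k**2+15k−69) + (−16k−32)
  −3k**2+15k−69 = ((3/16)k−21/16)(−16k−32) + (−111)
  −16k−32 = ((16/111)k+32/111)(−111) + (0)
The last nonzero remainder is the constant −111, so the polynomials are coprime and gcd = 1.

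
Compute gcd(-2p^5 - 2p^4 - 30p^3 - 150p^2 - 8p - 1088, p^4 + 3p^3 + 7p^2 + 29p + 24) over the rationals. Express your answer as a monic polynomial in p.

By polynomial division,
  -2p^5 - 2p^4 - 30p^3 - 150p^2 - 8p - 1088 = (-2p + 4)(p^4 + 3p^3 + 7p^2 + 29p + 24) + (-28p^3 - 120p^2 - 76p - 1184)
  p^4 + 3p^3 + 7p^2 + 29p + 24 = (-(1/28)p + 9/196)(-28p^3 - 120p^2 - 76p - 1184) + ((480/49)p^2 - (480/49)p + 3840/49)
  -28p^3 - 120p^2 - 76p - 1184 = (-(343/120)p - 1813/120)((480/49)p^2 - (480/49)p + 3840/49) + (0)
Last nonzero remainder: (480/49)p^2 - (480/49)p + 3840/49. Dividing through by 480/49 gives the monic gcd p^2 - p + 8.

p^2 - p + 8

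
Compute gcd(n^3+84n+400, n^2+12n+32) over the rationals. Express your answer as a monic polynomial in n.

n+4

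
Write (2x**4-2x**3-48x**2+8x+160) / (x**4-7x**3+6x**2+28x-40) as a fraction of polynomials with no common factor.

(2x+8)/(x-2)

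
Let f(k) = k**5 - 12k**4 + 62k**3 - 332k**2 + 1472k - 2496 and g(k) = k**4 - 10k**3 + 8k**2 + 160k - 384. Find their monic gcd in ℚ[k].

k**3 - 14k**2 + 64k - 96

Apply the Euclidean algorithm:
  k**5 - 12k**4 + 62k**3 - 332k**2 + 1472k - 2496 = (k - 2)(k**4 - 10k**3 + 8k**2 + 160k - 384) + (34k**3 - 476k**2 + 2176k - 3264)
  k**4 - 10k**3 + 8k**2 + 160k - 384 = ((1/34)k + 2/17)(34k**3 - 476k**2 + 2176k - 3264) + (0)
Last nonzero remainder: 34k**3 - 476k**2 + 2176k - 3264. Dividing through by 34 gives the monic gcd k**3 - 14k**2 + 64k - 96.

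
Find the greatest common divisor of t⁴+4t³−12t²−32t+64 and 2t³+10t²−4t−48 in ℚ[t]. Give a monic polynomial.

t²+2t−8

By polynomial division,
  t⁴+4t³−12t²−32t+64 = ((1/2)t−1/2)(2t³+10t²−4t−48) + (−5t²−10t+40)
  2t³+10t²−4t−48 = (−(2/5)t−6/5)(−5t²−10t+40) + (0)
Last nonzero remainder: −5t²−10t+40. Dividing through by −5 gives the monic gcd t²+2t−8.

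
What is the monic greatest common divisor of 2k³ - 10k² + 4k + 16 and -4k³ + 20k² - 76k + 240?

By polynomial division,
  2k³ - 10k² + 4k + 16 = (-1/2)(-4k³ + 20k² - 76k + 240) + (-34k + 136)
  -4k³ + 20k² - 76k + 240 = ((2/17)k² - (2/17)k + 30/17)(-34k + 136) + (0)
Last nonzero remainder: -34k + 136. Dividing through by -34 gives the monic gcd k - 4.

k - 4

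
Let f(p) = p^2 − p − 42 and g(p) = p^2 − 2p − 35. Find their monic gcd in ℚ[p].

p − 7

Apply the Euclidean algorithm:
  p^2 − p − 42 = (p^2 − 2p − 35) + (p − 7)
  p^2 − 2p − 35 = (p + 5)(p − 7) + (0)
The last nonzero remainder p − 7 is already monic.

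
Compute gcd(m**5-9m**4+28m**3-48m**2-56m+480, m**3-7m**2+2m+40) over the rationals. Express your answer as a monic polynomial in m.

m**3-7m**2+2m+40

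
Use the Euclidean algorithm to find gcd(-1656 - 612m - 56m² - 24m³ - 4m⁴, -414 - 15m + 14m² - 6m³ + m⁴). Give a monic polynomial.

69 + 14m + m³

Euclidean algorithm in ℚ[m]:
  -4m⁴ - 24m³ - 56m² - 612m - 1656 = (-4)(m⁴ - 6m³ + 14m² - 15m - 414) + (-48m³ - 672m - 3312)
  m⁴ - 6m³ + 14m² - 15m - 414 = (-(1/48)m + 1/8)(-48m³ - 672m - 3312) + (0)
Last nonzero remainder: -48m³ - 672m - 3312. Dividing through by -48 gives the monic gcd m³ + 14m + 69.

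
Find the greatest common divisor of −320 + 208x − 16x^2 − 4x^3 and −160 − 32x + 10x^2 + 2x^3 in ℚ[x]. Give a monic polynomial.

Repeated division with remainder:
  −4x^3 − 16x^2 + 208x − 320 = (−2)(2x^3 + 10x^2 − 32x − 160) + (4x^2 + 144x − 640)
  2x^3 + 10x^2 − 32x − 160 = ((1/2)x − 31/2)(4x^2 + 144x − 640) + (2520x − 10080)
  4x^2 + 144x − 640 = ((1/630)x + 4/63)(2520x − 10080) + (0)
Last nonzero remainder: 2520x − 10080. Dividing through by 2520 gives the monic gcd x − 4.

−4 + x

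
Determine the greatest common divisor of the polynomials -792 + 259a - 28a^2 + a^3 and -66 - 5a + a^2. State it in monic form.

-11 + a

Euclidean algorithm in ℚ[a]:
  a^3 - 28a^2 + 259a - 792 = (a - 23)(a^2 - 5a - 66) + (210a - 2310)
  a^2 - 5a - 66 = ((1/210)a + 1/35)(210a - 2310) + (0)
Last nonzero remainder: 210a - 2310. Dividing through by 210 gives the monic gcd a - 11.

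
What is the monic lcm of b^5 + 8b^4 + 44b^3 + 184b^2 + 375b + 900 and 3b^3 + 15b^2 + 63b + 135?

Apply the Euclidean algorithm:
  b^5 + 8b^4 + 44b^3 + 184b^2 + 375b + 900 = ((1/3)b^2 + b + 8/3)(3b^3 + 15b^2 + 63b + 135) + (36b^2 + 72b + 540)
  3b^3 + 15b^2 + 63b + 135 = ((1/12)b + 1/4)(36b^2 + 72b + 540) + (0)
Last nonzero remainder: 36b^2 + 72b + 540. Dividing through by 36 gives the monic gcd b^2 + 2b + 15.
Then lcm(f, g) = f·g / gcd(f, g); expanding and making the result monic gives the answer.

b^6 + 11b^5 + 68b^4 + 316b^3 + 927b^2 + 2025b + 2700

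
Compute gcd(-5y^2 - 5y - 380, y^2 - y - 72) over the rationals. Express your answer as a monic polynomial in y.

Euclidean algorithm in ℚ[y]:
  -5y^2 - 5y - 380 = (-5)(y^2 - y - 72) + (-10y - 740)
  y^2 - y - 72 = (-(1/10)y + 15/2)(-10y - 740) + (5478)
  -10y - 740 = (-(5/2739)y - 370/2739)(5478) + (0)
The last nonzero remainder is the constant 5478, so the polynomials are coprime and gcd = 1.

1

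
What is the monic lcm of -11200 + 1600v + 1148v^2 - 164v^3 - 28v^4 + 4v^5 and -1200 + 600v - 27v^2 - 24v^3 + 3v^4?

11200 - 4400v - 748v^2 + 451v^3 - 13v^4 - 11v^5 + v^6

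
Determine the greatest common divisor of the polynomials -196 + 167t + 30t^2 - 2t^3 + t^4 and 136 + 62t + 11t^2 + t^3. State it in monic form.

Apply the Euclidean algorithm:
  t^4 - 2t^3 + 30t^2 + 167t - 196 = (t - 13)(t^3 + 11t^2 + 62t + 136) + (111t^2 + 837t + 1572)
  t^3 + 11t^2 + 62t + 136 = ((1/111)t + 128/4107)(111t^2 + 837t + 1572) + ((29778/1369)t + 119112/1369)
  111t^2 + 837t + 1572 = ((50653/9926)t + 179339/9926)((29778/1369)t + 119112/1369) + (0)
Last nonzero remainder: (29778/1369)t + 119112/1369. Dividing through by 29778/1369 gives the monic gcd t + 4.

4 + t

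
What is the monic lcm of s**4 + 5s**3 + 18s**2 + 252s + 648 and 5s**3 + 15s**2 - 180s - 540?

Apply the Euclidean algorithm:
  s**4 + 5s**3 + 18s**2 + 252s + 648 = ((1/5)s + 2/5)(5s**3 + 15s**2 - 180s - 540) + (48s**2 + 432s + 864)
  5s**3 + 15s**2 - 180s - 540 = ((5/48)s - 5/8)(48s**2 + 432s + 864) + (0)
Last nonzero remainder: 48s**2 + 432s + 864. Dividing through by 48 gives the monic gcd s**2 + 9s + 18.
Then lcm(f, g) = f·g / gcd(f, g); expanding and making the result monic gives the answer.

s**5 - s**4 - 12s**3 + 144s**2 - 864s - 3888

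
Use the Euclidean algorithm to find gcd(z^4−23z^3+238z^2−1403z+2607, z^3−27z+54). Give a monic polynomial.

Euclidean algorithm in ℚ[z]:
  z^4−23z^3+238z^2−1403z+2607 = (z−23)(z^3−27z+54) + (265z^2−2078z+3849)
  z^3−27z+54 = ((1/265)z+2078/70225)(265z^2−2078z+3849) + ((1402024/70225)z−4206072/70225)
  265z^2−2078z+3849 = ((18609625/1402024)z−90098675/1402024)((1402024/70225)z−4206072/70225) + (0)
Last nonzero remainder: (1402024/70225)z−4206072/70225. Dividing through by 1402024/70225 gives the monic gcd z−3.

z−3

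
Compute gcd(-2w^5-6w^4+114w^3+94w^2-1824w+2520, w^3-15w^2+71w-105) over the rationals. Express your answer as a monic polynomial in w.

w^2-8w+15

Euclidean algorithm in ℚ[w]:
  -2w^5-6w^4+114w^3+94w^2-1824w+2520 = (-2w^2-36w-284)(w^3-15w^2+71w-105) + (-1820w^2+14560w-27300)
  w^3-15w^2+71w-105 = (-(1/1820)w+1/260)(-1820w^2+14560w-27300) + (0)
Last nonzero remainder: -1820w^2+14560w-27300. Dividing through by -1820 gives the monic gcd w^2-8w+15.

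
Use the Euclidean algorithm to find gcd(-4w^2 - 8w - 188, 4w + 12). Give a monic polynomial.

1

Apply the Euclidean algorithm:
  -4w^2 - 8w - 188 = (-w + 1)(4w + 12) + (-200)
  4w + 12 = (-(1/50)w - 3/50)(-200) + (0)
The last nonzero remainder is the constant -200, so the polynomials are coprime and gcd = 1.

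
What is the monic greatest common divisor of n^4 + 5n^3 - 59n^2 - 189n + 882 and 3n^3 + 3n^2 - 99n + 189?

Euclidean algorithm in ℚ[n]:
  n^4 + 5n^3 - 59n^2 - 189n + 882 = ((1/3)n + 4/3)(3n^3 + 3n^2 - 99n + 189) + (-30n^2 - 120n + 630)
  3n^3 + 3n^2 - 99n + 189 = (-(1/10)n + 3/10)(-30n^2 - 120n + 630) + (0)
Last nonzero remainder: -30n^2 - 120n + 630. Dividing through by -30 gives the monic gcd n^2 + 4n - 21.

n^2 + 4n - 21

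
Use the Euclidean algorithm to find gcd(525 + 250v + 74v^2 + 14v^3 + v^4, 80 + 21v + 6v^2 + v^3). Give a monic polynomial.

5 + v

Apply the Euclidean algorithm:
  v^4 + 14v^3 + 74v^2 + 250v + 525 = (v + 8)(v^3 + 6v^2 + 21v + 80) + (5v^2 + 2v - 115)
  v^3 + 6v^2 + 21v + 80 = ((1/5)v + 28/25)(5v^2 + 2v - 115) + ((1044/25)v + 1044/5)
  5v^2 + 2v - 115 = ((125/1044)v - 575/1044)((1044/25)v + 1044/5) + (0)
Last nonzero remainder: (1044/25)v + 1044/5. Dividing through by 1044/25 gives the monic gcd v + 5.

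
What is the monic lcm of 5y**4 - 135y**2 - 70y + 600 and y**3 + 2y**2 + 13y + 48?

By polynomial division,
  5y**4 - 135y**2 - 70y + 600 = (5y - 10)(y**3 + 2y**2 + 13y + 48) + (-180y**2 - 180y + 1080)
  y**3 + 2y**2 + 13y + 48 = (-(1/180)y - 1/180)(-180y**2 - 180y + 1080) + (18y + 54)
  -180y**2 - 180y + 1080 = (-10y + 20)(18y + 54) + (0)
Last nonzero remainder: 18y + 54. Dividing through by 18 gives the monic gcd y + 3.
Then lcm(f, g) = f·g / gcd(f, g); expanding and making the result monic gives the answer.

y**6 - y**5 - 11y**4 + 13y**3 - 298y**2 - 344y + 1920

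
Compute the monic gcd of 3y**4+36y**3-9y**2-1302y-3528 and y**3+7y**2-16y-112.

y**2+11y+28

Apply the Euclidean algorithm:
  3y**4+36y**3-9y**2-1302y-3528 = (3y+15)(y**3+7y**2-16y-112) + (-66y**2-726y-1848)
  y**3+7y**2-16y-112 = (-(1/66)y+2/33)(-66y**2-726y-1848) + (0)
Last nonzero remainder: -66y**2-726y-1848. Dividing through by -66 gives the monic gcd y**2+11y+28.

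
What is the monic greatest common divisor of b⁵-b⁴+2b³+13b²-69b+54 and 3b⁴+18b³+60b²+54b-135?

b²+2b-3

Apply the Euclidean algorithm:
  b⁵-b⁴+2b³+13b²-69b+54 = ((1/3)b-7/3)(3b⁴+18b³+60b²+54b-135) + (24b³+135b²+102b-261)
  3b⁴+18b³+60b²+54b-135 = ((1/8)b+3/64)(24b³+135b²+102b-261) + ((2619/64)b²+(2619/32)b-7857/64)
  24b³+135b²+102b-261 = ((512/873)b+1856/873)((2619/64)b²+(2619/32)b-7857/64) + (0)
Last nonzero remainder: (2619/64)b²+(2619/32)b-7857/64. Dividing through by 2619/64 gives the monic gcd b²+2b-3.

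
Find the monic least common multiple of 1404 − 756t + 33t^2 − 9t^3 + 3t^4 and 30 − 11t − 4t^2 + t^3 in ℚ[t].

−7020 + 2844t + 807t^2 − 229t^3 + 2t^4 − 5t^5 + t^6

By polynomial division,
  3t^4 − 9t^3 + 33t^2 − 756t + 1404 = (3t + 3)(t^3 − 4t^2 − 11t + 30) + (78t^2 − 813t + 1314)
  t^3 − 4t^2 − 11t + 30 = ((1/78)t + 167/2028)(78t^2 − 813t + 1314) + ((26433/676)t − 26433/338)
  78t^2 − 813t + 1314 = ((17576/8811)t − 49348/2937)((26433/676)t − 26433/338) + (0)
Last nonzero remainder: (26433/676)t − 26433/338. Dividing through by 26433/676 gives the monic gcd t − 2.
Then lcm(f, g) = f·g / gcd(f, g); expanding and making the result monic gives the answer.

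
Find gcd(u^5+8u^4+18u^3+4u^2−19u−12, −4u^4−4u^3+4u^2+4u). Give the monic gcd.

Apply the Euclidean algorithm:
  u^5+8u^4+18u^3+4u^2−19u−12 = (−(1/4)u−7/4)(−4u^4−4u^3+4u^2+4u) + (12u^3+12u^2−12u−12)
  −4u^4−4u^3+4u^2+4u = (−(1/3)u)(12u^3+12u^2−12u−12) + (0)
Last nonzero remainder: 12u^3+12u^2−12u−12. Dividing through by 12 gives the monic gcd u^3+u^2−u−1.

u^3+u^2−u−1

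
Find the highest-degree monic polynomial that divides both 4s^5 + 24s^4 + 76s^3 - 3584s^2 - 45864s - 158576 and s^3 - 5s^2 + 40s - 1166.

s^3 - 5s^2 + 40s - 1166

Repeated division with remainder:
  4s^5 + 24s^4 + 76s^3 - 3584s^2 - 45864s - 158576 = (4s^2 + 44s + 136)(s^3 - 5s^2 + 40s - 1166) + (0)
The last nonzero remainder s^3 - 5s^2 + 40s - 1166 is already monic.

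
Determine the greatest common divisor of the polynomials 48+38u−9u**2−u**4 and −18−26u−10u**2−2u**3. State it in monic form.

1+u

Repeated division with remainder:
  −u**4−9u**2+38u+48 = ((1/2)u−5/2)(−2u**3−10u**2−26u−18) + (−21u**2−18u+3)
  −2u**3−10u**2−26u−18 = ((2/21)u+58/147)(−21u**2−18u+3) + (−(940/49)u−940/49)
  −21u**2−18u+3 = ((1029/940)u−147/940)(−(940/49)u−940/49) + (0)
Last nonzero remainder: −(940/49)u−940/49. Dividing through by −940/49 gives the monic gcd u+1.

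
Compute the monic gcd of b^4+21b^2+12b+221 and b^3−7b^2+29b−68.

Apply the Euclidean algorithm:
  b^4+21b^2+12b+221 = (b+7)(b^3−7b^2+29b−68) + (41b^2−123b+697)
  b^3−7b^2+29b−68 = ((1/41)b−4/41)(41b^2−123b+697) + (0)
Last nonzero remainder: 41b^2−123b+697. Dividing through by 41 gives the monic gcd b^2−3b+17.

b^2−3b+17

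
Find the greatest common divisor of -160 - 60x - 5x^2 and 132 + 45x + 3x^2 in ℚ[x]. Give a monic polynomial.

4 + x

Repeated division with remainder:
  -5x^2 - 60x - 160 = (-5/3)(3x^2 + 45x + 132) + (15x + 60)
  3x^2 + 45x + 132 = ((1/5)x + 11/5)(15x + 60) + (0)
Last nonzero remainder: 15x + 60. Dividing through by 15 gives the monic gcd x + 4.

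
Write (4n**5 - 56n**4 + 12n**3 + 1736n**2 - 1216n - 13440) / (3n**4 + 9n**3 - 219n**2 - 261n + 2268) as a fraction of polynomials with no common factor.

(4n**3 - 44n**2 - 8n + 480)/(3n**2 + 18n - 81)

Euclidean algorithm in ℚ[n]:
  4n**5 - 56n**4 + 12n**3 + 1736n**2 - 1216n - 13440 = ((4/3)n - 68/3)(3n**4 + 9n**3 - 219n**2 - 261n + 2268) + (508n**3 - 2880n**2 - 10156n + 37968)
  3n**4 + 9n**3 - 219n**2 - 261n + 2268 = ((3/508)n + 3303/64516)(508n**3 - 2880n**2 - 10156n + 37968) + (-(186732/16129)n**2 + (560196/16129)n + 5228496/16129)
  508n**3 - 2880n**2 - 10156n + 37968 = (-(2048383/46683)n + 1822577/15561)(-(186732/16129)n**2 + (560196/16129)n + 5228496/16129) + (0)
Last nonzero remainder: -(186732/16129)n**2 + (560196/16129)n + 5228496/16129. Dividing through by -186732/16129 gives the monic gcd n**2 - 3n - 28.
Cancel n**2 - 3n - 28 from numerator and denominator to get the reduced form.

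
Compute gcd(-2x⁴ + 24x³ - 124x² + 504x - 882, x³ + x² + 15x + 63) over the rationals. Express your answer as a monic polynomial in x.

Apply the Euclidean algorithm:
  -2x⁴ + 24x³ - 124x² + 504x - 882 = (-2x + 26)(x³ + x² + 15x + 63) + (-120x² + 240x - 2520)
  x³ + x² + 15x + 63 = (-(1/120)x - 1/40)(-120x² + 240x - 2520) + (0)
Last nonzero remainder: -120x² + 240x - 2520. Dividing through by -120 gives the monic gcd x² - 2x + 21.

x² - 2x + 21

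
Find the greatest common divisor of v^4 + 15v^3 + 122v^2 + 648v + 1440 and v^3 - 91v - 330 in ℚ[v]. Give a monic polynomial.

v^2 + 11v + 30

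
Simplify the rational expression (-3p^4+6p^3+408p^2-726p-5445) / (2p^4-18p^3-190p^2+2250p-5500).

Apply the Euclidean algorithm:
  -3p^4+6p^3+408p^2-726p-5445 = (-3/2)(2p^4-18p^3-190p^2+2250p-5500) + (-21p^3+123p^2+2649p-13695)
  2p^4-18p^3-190p^2+2250p-5500 = (-(2/21)p+44/147)(-21p^3+123p^2+2649p-13695) + ((1248/49)p^2+(7488/49)p-68640/49)
  -21p^3+123p^2+2649p-13695 = (-(343/416)p+4067/416)((1248/49)p^2+(7488/49)p-68640/49) + (0)
Last nonzero remainder: (1248/49)p^2+(7488/49)p-68640/49. Dividing through by 1248/49 gives the monic gcd p^2+6p-55.
Cancel p^2+6p-55 from numerator and denominator to get the reduced form.

(-3p^2+24p+99)/(2p^2-30p+100)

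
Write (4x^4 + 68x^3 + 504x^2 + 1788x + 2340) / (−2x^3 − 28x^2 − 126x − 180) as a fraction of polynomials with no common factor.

Repeated division with remainder:
  4x^4 + 68x^3 + 504x^2 + 1788x + 2340 = (−2x − 6)(−2x^3 − 28x^2 − 126x − 180) + (84x^2 + 672x + 1260)
  −2x^3 − 28x^2 − 126x − 180 = (−(1/42)x − 1/7)(84x^2 + 672x + 1260) + (0)
Last nonzero remainder: 84x^2 + 672x + 1260. Dividing through by 84 gives the monic gcd x^2 + 8x + 15.
Cancel x^2 + 8x + 15 from numerator and denominator to get the reduced form.

(−2x^2 − 18x − 78)/(x + 6)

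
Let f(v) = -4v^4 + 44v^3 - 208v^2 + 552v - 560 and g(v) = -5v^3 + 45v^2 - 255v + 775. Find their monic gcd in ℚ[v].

By polynomial division,
  -4v^4 + 44v^3 - 208v^2 + 552v - 560 = ((4/5)v - 8/5)(-5v^3 + 45v^2 - 255v + 775) + (68v^2 - 476v + 680)
  -5v^3 + 45v^2 - 255v + 775 = (-(5/68)v + 5/34)(68v^2 - 476v + 680) + (-135v + 675)
  68v^2 - 476v + 680 = (-(68/135)v + 136/135)(-135v + 675) + (0)
Last nonzero remainder: -135v + 675. Dividing through by -135 gives the monic gcd v - 5.

v - 5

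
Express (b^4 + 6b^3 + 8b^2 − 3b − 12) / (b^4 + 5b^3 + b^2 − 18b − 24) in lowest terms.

(b − 1)/(b − 2)

Apply the Euclidean algorithm:
  b^4 + 6b^3 + 8b^2 − 3b − 12 = (b^4 + 5b^3 + b^2 − 18b − 24) + (b^3 + 7b^2 + 15b + 12)
  b^4 + 5b^3 + b^2 − 18b − 24 = (b − 2)(b^3 + 7b^2 + 15b + 12) + (0)
The last nonzero remainder b^3 + 7b^2 + 15b + 12 is already monic.
Cancel b^3 + 7b^2 + 15b + 12 from numerator and denominator to get the reduced form.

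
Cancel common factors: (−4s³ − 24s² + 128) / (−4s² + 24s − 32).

(s² + 8s + 16)/(s − 4)

By polynomial division,
  −4s³ − 24s² + 128 = (s + 12)(−4s² + 24s − 32) + (−256s + 512)
  −4s² + 24s − 32 = ((1/64)s − 1/16)(−256s + 512) + (0)
Last nonzero remainder: −256s + 512. Dividing through by −256 gives the monic gcd s − 2.
Cancel s − 2 from numerator and denominator to get the reduced form.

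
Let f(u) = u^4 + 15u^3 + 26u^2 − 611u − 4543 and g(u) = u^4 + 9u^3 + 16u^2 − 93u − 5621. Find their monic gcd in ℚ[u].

By polynomial division,
  u^4 + 15u^3 + 26u^2 − 611u − 4543 = (u^4 + 9u^3 + 16u^2 − 93u − 5621) + (6u^3 + 10u^2 − 518u + 1078)
  u^4 + 9u^3 + 16u^2 − 93u − 5621 = ((1/6)u + 11/9)(6u^3 + 10u^2 − 518u + 1078) + ((811/9)u^2 + (3244/9)u − 62447/9)
  6u^3 + 10u^2 − 518u + 1078 = ((54/811)u − 126/811)((811/9)u^2 + (3244/9)u − 62447/9) + (0)
Last nonzero remainder: (811/9)u^2 + (3244/9)u − 62447/9. Dividing through by 811/9 gives the monic gcd u^2 + 4u − 77.

u^2 + 4u − 77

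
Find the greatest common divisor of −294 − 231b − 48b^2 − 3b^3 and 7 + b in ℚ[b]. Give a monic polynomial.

By polynomial division,
  −3b^3 − 48b^2 − 231b − 294 = (−3b^2 − 27b − 42)(b + 7) + (0)
The last nonzero remainder b + 7 is already monic.

7 + b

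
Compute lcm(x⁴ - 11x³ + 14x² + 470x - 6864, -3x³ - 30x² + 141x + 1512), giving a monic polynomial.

x⁶ - 9x⁵ - 71x⁴ + 1191x³ - 6806x² - 43338x + 432432

Apply the Euclidean algorithm:
  x⁴ - 11x³ + 14x² + 470x - 6864 = (-(1/3)x + 7)(-3x³ - 30x² + 141x + 1512) + (271x² - 13x - 17448)
  -3x³ - 30x² + 141x + 1512 = (-(3/271)x - 8169/73441)(271x² - 13x - 17448) + (-(3936240/73441)x - 31489920/73441)
  271x² - 13x - 17448 = (-(19902511/3936240)x + 53391607/1312080)(-(3936240/73441)x - 31489920/73441) + (0)
Last nonzero remainder: -(3936240/73441)x - 31489920/73441. Dividing through by -3936240/73441 gives the monic gcd x + 8.
Then lcm(f, g) = f·g / gcd(f, g); expanding and making the result monic gives the answer.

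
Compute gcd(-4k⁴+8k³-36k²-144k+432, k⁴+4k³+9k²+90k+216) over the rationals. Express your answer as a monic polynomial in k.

k³+9k+54

Apply the Euclidean algorithm:
  -4k⁴+8k³-36k²-144k+432 = (-4)(k⁴+4k³+9k²+90k+216) + (24k³+216k+1296)
  k⁴+4k³+9k²+90k+216 = ((1/24)k+1/6)(24k³+216k+1296) + (0)
Last nonzero remainder: 24k³+216k+1296. Dividing through by 24 gives the monic gcd k³+9k+54.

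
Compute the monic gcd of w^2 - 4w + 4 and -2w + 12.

1

Repeated division with remainder:
  w^2 - 4w + 4 = (-(1/2)w - 1)(-2w + 12) + (16)
  -2w + 12 = (-(1/8)w + 3/4)(16) + (0)
The last nonzero remainder is the constant 16, so the polynomials are coprime and gcd = 1.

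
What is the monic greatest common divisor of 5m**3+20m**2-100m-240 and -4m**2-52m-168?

Repeated division with remainder:
  5m**3+20m**2-100m-240 = (-(5/4)m+45/4)(-4m**2-52m-168) + (275m+1650)
  -4m**2-52m-168 = (-(4/275)m-28/275)(275m+1650) + (0)
Last nonzero remainder: 275m+1650. Dividing through by 275 gives the monic gcd m+6.

m+6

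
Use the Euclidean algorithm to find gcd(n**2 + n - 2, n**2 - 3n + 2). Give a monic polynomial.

n - 1

By polynomial division,
  n**2 + n - 2 = (n**2 - 3n + 2) + (4n - 4)
  n**2 - 3n + 2 = ((1/4)n - 1/2)(4n - 4) + (0)
Last nonzero remainder: 4n - 4. Dividing through by 4 gives the monic gcd n - 1.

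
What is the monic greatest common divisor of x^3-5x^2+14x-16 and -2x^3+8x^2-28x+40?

x-2

Euclidean algorithm in ℚ[x]:
  x^3-5x^2+14x-16 = (-1/2)(-2x^3+8x^2-28x+40) + (-x^2+4)
  -2x^3+8x^2-28x+40 = (2x-8)(-x^2+4) + (-36x+72)
  -x^2+4 = ((1/36)x+1/18)(-36x+72) + (0)
Last nonzero remainder: -36x+72. Dividing through by -36 gives the monic gcd x-2.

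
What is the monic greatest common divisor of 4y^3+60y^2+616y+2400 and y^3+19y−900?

y^2+9y+100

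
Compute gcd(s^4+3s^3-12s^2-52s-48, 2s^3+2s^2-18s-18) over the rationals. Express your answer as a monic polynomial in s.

Euclidean algorithm in ℚ[s]:
  s^4+3s^3-12s^2-52s-48 = ((1/2)s+1)(2s^3+2s^2-18s-18) + (-5s^2-25s-30)
  2s^3+2s^2-18s-18 = (-(2/5)s+8/5)(-5s^2-25s-30) + (10s+30)
  -5s^2-25s-30 = (-(1/2)s-1)(10s+30) + (0)
Last nonzero remainder: 10s+30. Dividing through by 10 gives the monic gcd s+3.

s+3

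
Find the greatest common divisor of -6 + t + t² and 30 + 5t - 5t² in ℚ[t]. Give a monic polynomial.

1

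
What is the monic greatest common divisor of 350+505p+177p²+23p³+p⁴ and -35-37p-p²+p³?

5+6p+p²

By polynomial division,
  p⁴+23p³+177p²+505p+350 = (p+24)(p³-p²-37p-35) + (238p²+1428p+1190)
  p³-p²-37p-35 = ((1/238)p-1/34)(238p²+1428p+1190) + (0)
Last nonzero remainder: 238p²+1428p+1190. Dividing through by 238 gives the monic gcd p²+6p+5.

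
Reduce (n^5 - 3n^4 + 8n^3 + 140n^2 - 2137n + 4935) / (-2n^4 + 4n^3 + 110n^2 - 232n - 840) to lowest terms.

(-n^3 + 5n^2 - 53n + 141)/(2n^2 - 8n - 24)

Apply the Euclidean algorithm:
  n^5 - 3n^4 + 8n^3 + 140n^2 - 2137n + 4935 = (-(1/2)n + 1/2)(-2n^4 + 4n^3 + 110n^2 - 232n - 840) + (61n^3 - 31n^2 - 2441n + 5355)
  -2n^4 + 4n^3 + 110n^2 - 232n - 840 = (-(2/61)n + 182/3721)(61n^3 - 31n^2 - 2441n + 5355) + ((117150/3721)n^2 + (234300/3721)n - 4100250/3721)
  61n^3 - 31n^2 - 2441n + 5355 = ((226981/117150)n - 189771/39050)((117150/3721)n^2 + (234300/3721)n - 4100250/3721) + (0)
Last nonzero remainder: (117150/3721)n^2 + (234300/3721)n - 4100250/3721. Dividing through by 117150/3721 gives the monic gcd n^2 + 2n - 35.
Cancel n^2 + 2n - 35 from numerator and denominator to get the reduced form.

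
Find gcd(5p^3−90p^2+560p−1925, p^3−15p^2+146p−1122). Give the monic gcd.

p−11

By polynomial division,
  5p^3−90p^2+560p−1925 = (5)(p^3−15p^2+146p−1122) + (−15p^2−170p+3685)
  p^3−15p^2+146p−1122 = (−(1/15)p+79/45)(−15p^2−170p+3685) + ((6211/9)p−68321/9)
  −15p^2−170p+3685 = (−(135/6211)p−3015/6211)((6211/9)p−68321/9) + (0)
Last nonzero remainder: (6211/9)p−68321/9. Dividing through by 6211/9 gives the monic gcd p−11.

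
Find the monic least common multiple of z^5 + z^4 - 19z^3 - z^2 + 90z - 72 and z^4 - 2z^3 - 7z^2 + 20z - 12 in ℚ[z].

By polynomial division,
  z^5 + z^4 - 19z^3 - z^2 + 90z - 72 = (z + 3)(z^4 - 2z^3 - 7z^2 + 20z - 12) + (-6z^3 + 42z - 36)
  z^4 - 2z^3 - 7z^2 + 20z - 12 = (-(1/6)z + 1/3)(-6z^3 + 42z - 36) + (0)
Last nonzero remainder: -6z^3 + 42z - 36. Dividing through by -6 gives the monic gcd z^3 - 7z + 6.
Then lcm(f, g) = f·g / gcd(f, g); expanding and making the result monic gives the answer.

z^6 - z^5 - 21z^4 + 37z^3 + 92z^2 - 252z + 144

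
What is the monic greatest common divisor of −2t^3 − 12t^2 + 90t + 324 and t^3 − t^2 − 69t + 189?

t + 9

Apply the Euclidean algorithm:
  −2t^3 − 12t^2 + 90t + 324 = (−2)(t^3 − t^2 − 69t + 189) + (−14t^2 − 48t + 702)
  t^3 − t^2 − 69t + 189 = (−(1/14)t + 31/98)(−14t^2 − 48t + 702) + (−(180/49)t − 1620/49)
  −14t^2 − 48t + 702 = ((343/90)t − 637/30)(−(180/49)t − 1620/49) + (0)
Last nonzero remainder: −(180/49)t − 1620/49. Dividing through by −180/49 gives the monic gcd t + 9.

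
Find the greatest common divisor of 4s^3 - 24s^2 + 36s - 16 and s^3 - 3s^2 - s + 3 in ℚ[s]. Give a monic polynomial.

s - 1

By polynomial division,
  4s^3 - 24s^2 + 36s - 16 = (4)(s^3 - 3s^2 - s + 3) + (-12s^2 + 40s - 28)
  s^3 - 3s^2 - s + 3 = (-(1/12)s - 1/36)(-12s^2 + 40s - 28) + (-(20/9)s + 20/9)
  -12s^2 + 40s - 28 = ((27/5)s - 63/5)(-(20/9)s + 20/9) + (0)
Last nonzero remainder: -(20/9)s + 20/9. Dividing through by -20/9 gives the monic gcd s - 1.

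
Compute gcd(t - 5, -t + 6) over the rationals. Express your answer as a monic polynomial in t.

1

Apply the Euclidean algorithm:
  t - 5 = (-1)(-t + 6) + (1)
  -t + 6 = (-t + 6)(1) + (0)
The last nonzero remainder is the constant 1, so the polynomials are coprime and gcd = 1.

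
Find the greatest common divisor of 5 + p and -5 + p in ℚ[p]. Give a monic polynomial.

Euclidean algorithm in ℚ[p]:
  p + 5 = (p - 5) + (10)
  p - 5 = ((1/10)p - 1/2)(10) + (0)
The last nonzero remainder is the constant 10, so the polynomials are coprime and gcd = 1.

1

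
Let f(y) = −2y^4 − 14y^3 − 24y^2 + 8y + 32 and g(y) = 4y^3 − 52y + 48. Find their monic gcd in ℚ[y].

By polynomial division,
  −2y^4 − 14y^3 − 24y^2 + 8y + 32 = (−(1/2)y − 7/2)(4y^3 − 52y + 48) + (−50y^2 − 150y + 200)
  4y^3 − 52y + 48 = (−(2/25)y + 6/25)(−50y^2 − 150y + 200) + (0)
Last nonzero remainder: −50y^2 − 150y + 200. Dividing through by −50 gives the monic gcd y^2 + 3y − 4.

y^2 + 3y − 4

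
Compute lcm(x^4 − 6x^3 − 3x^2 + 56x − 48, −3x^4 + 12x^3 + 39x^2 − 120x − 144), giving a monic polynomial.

By polynomial division,
  x^4 − 6x^3 − 3x^2 + 56x − 48 = (−1/3)(−3x^4 + 12x^3 + 39x^2 − 120x − 144) + (−2x^3 + 10x^2 + 16x − 96)
  −3x^4 + 12x^3 + 39x^2 − 120x − 144 = ((3/2)x + 3/2)(−2x^3 + 10x^2 + 16x − 96) + (0)
Last nonzero remainder: −2x^3 + 10x^2 + 16x − 96. Dividing through by −2 gives the monic gcd x^3 − 5x^2 − 8x + 48.
Then lcm(f, g) = f·g / gcd(f, g); expanding and making the result monic gives the answer.

x^5 − 5x^4 − 9x^3 + 53x^2 + 8x − 48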